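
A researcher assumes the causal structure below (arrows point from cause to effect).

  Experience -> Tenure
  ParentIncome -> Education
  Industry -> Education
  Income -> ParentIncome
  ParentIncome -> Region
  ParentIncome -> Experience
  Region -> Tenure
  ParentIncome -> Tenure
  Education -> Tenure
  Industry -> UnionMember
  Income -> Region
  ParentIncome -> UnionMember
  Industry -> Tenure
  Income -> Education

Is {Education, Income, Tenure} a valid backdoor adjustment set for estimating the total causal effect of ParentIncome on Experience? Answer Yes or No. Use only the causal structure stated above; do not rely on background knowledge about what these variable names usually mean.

No

Backdoor paths from ParentIncome to Experience (paths whose first edge points into ParentIncome):
  P1: ParentIncome <- Income -> Region -> Tenure <- Experience
  P2: ParentIncome <- Income -> Education <- Industry -> Tenure <- Experience
  P3: ParentIncome <- Income -> Education -> Tenure <- Experience
Condition 1 (no descendant of ParentIncome in the set): FAILS — Education and Tenure are descendants of ParentIncome.
Condition 2 (every backdoor path blocked by {Education, Income, Tenure}):
  P1: blocked at fork node Income ∈ conditioning set.
  P2: blocked at fork node Income ∈ conditioning set.
  P3: blocked at fork node Income ∈ conditioning set.
{Education, Income, Tenure} does not satisfy the backdoor criterion.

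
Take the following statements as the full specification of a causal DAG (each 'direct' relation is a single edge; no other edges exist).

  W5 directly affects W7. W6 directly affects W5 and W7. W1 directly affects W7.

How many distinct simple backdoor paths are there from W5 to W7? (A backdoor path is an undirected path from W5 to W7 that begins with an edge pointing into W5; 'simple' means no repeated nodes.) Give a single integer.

1

A backdoor path from W5 to W7 is any simple undirected path whose first edge points into W5 (i.e. leaves W5 via a parent).
Parents of W5: {W6}.
Enumerating:
  P1: W5 <- W6 -> W7
That exhausts the simple backdoor paths. Count: 1.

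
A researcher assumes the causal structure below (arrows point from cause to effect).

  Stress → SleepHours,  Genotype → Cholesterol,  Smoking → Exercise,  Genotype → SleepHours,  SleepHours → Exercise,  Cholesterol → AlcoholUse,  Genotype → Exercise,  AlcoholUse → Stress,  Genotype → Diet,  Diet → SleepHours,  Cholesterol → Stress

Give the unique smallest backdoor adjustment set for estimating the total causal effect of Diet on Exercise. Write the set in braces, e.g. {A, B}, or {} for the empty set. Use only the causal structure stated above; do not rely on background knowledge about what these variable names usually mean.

{Genotype}

Variables eligible for adjustment (non-descendants of Diet, excluding Diet and Exercise): {AlcoholUse, Cholesterol, Genotype, Smoking, Stress}.
Backdoor paths from Diet to Exercise:
  P1: Diet <- Genotype -> Cholesterol -> AlcoholUse -> Stress -> SleepHours -> Exercise
  P2: Diet <- Genotype -> Cholesterol -> Stress -> SleepHours -> Exercise
  P3: Diet <- Genotype -> SleepHours -> Exercise
  P4: Diet <- Genotype -> Exercise
The empty set is not sufficient: P1 (Diet <- Genotype -> Cholesterol -> AlcoholUse -> Stress -> SleepHours -> Exercise) has no collider blocking it and no conditioned non-collider, so it is open.
Try {Genotype}:
  P1: blocked at fork node Genotype ∈ conditioning set.
  P2: blocked at fork node Genotype ∈ conditioning set.
  P3: blocked at fork node Genotype ∈ conditioning set.
  P4: blocked at fork node Genotype ∈ conditioning set.
{Genotype} contains no descendant of Diet and blocks every backdoor path.
No other singleton works — e.g. {Smoking} leaves P1 open — so {Genotype} is the unique smallest valid adjustment set.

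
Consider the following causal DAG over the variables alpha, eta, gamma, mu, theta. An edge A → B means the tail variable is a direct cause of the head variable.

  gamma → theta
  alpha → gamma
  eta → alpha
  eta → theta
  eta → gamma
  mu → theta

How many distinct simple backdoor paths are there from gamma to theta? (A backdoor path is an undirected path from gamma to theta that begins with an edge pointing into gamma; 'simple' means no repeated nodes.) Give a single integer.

2

A backdoor path from gamma to theta is any simple undirected path whose first edge points into gamma (i.e. leaves gamma via a parent).
Parents of gamma: {alpha, eta}.
Enumerating:
  P1: gamma <- eta -> theta
  P2: gamma <- alpha <- eta -> theta
That exhausts the simple backdoor paths. Count: 2.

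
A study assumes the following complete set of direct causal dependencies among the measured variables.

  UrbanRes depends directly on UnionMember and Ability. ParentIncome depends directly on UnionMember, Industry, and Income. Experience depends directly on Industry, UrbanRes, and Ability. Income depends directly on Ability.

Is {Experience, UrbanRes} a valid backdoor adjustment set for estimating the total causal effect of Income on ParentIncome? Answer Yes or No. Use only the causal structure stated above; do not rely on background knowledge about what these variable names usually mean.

Backdoor paths from Income to ParentIncome (paths whose first edge points into Income):
  P1: Income <- Ability -> UrbanRes <- UnionMember -> ParentIncome
  P2: Income <- Ability -> UrbanRes -> Experience <- Industry -> ParentIncome
  P3: Income <- Ability -> Experience <- Industry -> ParentIncome
  P4: Income <- Ability -> Experience <- UrbanRes <- UnionMember -> ParentIncome
Condition 1 (no descendant of Income in the set): holds — descendants of Income are {ParentIncome}; none are in {Experience, UrbanRes}.
Condition 2 (every backdoor path blocked by {Experience, UrbanRes}):
  P1: open — collider(s) UrbanRes are conditioned on (or have a conditioned descendant) and no non-collider on the path is in the set.
  P2: blocked at chain node UrbanRes ∈ conditioning set.
  P3: open — collider(s) Experience are conditioned on (or have a conditioned descendant) and no non-collider on the path is in the set.
  P4: blocked at chain node UrbanRes ∈ conditioning set.
{Experience, UrbanRes} does not satisfy the backdoor criterion.

No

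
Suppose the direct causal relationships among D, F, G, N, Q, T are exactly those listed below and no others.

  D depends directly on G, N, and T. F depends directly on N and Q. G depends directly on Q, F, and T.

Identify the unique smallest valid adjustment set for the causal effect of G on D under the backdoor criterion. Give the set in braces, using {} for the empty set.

{N, T}

Variables eligible for adjustment (non-descendants of G, excluding G and D): {F, N, Q, T}.
Backdoor paths from G to D:
  P1: G <- T -> D
  P2: G <- Q -> F <- N -> D
  P3: G <- F <- N -> D
The empty set is not sufficient: P1 (G <- T -> D) has no collider blocking it and no conditioned non-collider, so it is open.
Try {N, T}:
  P1: blocked at fork node T ∈ conditioning set.
  P2: blocked at collider F (neither it nor any descendant is in the conditioning set).
  P3: blocked at fork node N ∈ conditioning set.
{N, T} contains no descendant of G and blocks every backdoor path.
Every element of {N, T} is needed (dropping N leaves P3 open; dropping T leaves P1 open), so no proper subset is valid.
Among all size-2 subsets of the eligible variables, only {N, T} blocks every backdoor path, so it is the unique smallest valid adjustment set.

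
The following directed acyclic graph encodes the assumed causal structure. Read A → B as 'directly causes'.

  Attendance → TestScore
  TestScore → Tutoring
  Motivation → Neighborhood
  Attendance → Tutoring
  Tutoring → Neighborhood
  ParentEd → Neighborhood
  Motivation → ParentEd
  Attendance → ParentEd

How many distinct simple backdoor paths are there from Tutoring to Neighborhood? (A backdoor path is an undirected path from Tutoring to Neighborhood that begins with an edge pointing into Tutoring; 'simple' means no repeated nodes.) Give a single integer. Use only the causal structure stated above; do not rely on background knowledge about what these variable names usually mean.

4

A backdoor path from Tutoring to Neighborhood is any simple undirected path whose first edge points into Tutoring (i.e. leaves Tutoring via a parent).
Parents of Tutoring: {Attendance, TestScore}.
Enumerating:
  P1: Tutoring <- Attendance -> ParentEd <- Motivation -> Neighborhood
  P2: Tutoring <- Attendance -> ParentEd -> Neighborhood
  P3: Tutoring <- TestScore <- Attendance -> ParentEd <- Motivation -> Neighborhood
  P4: Tutoring <- TestScore <- Attendance -> ParentEd -> Neighborhood
That exhausts the simple backdoor paths. Count: 4.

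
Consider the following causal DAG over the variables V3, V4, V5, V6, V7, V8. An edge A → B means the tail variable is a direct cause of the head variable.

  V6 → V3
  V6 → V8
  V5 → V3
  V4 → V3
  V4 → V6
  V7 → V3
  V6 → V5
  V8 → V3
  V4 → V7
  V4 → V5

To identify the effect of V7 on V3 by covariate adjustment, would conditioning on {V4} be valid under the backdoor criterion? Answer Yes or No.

Yes

Backdoor paths from V7 to V3 (paths whose first edge points into V7):
  P1: V7 <- V4 -> V6 -> V5 -> V3
  P2: V7 <- V4 -> V6 -> V8 -> V3
  P3: V7 <- V4 -> V6 -> V3
  P4: V7 <- V4 -> V5 <- V6 -> V8 -> V3
  P5: V7 <- V4 -> V5 <- V6 -> V3
  P6: V7 <- V4 -> V5 -> V3
  P7: V7 <- V4 -> V3
Condition 1 (no descendant of V7 in the set): holds — descendants of V7 are {V3}; none are in {V4}.
Condition 2 (every backdoor path blocked by {V4}):
  P1: blocked at fork node V4 ∈ conditioning set.
  P2: blocked at fork node V4 ∈ conditioning set.
  P3: blocked at fork node V4 ∈ conditioning set.
  P4: blocked at fork node V4 ∈ conditioning set.
  P5: blocked at fork node V4 ∈ conditioning set.
  P6: blocked at fork node V4 ∈ conditioning set.
  P7: blocked at fork node V4 ∈ conditioning set.
{V4} satisfies the backdoor criterion.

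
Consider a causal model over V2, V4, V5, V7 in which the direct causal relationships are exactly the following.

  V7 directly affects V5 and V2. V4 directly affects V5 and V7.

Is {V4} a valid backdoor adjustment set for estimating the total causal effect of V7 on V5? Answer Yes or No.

Yes

Backdoor paths from V7 to V5 (paths whose first edge points into V7):
  P1: V7 <- V4 -> V5
Condition 1 (no descendant of V7 in the set): holds — descendants of V7 are {V2, V5}; none are in {V4}.
Condition 2 (every backdoor path blocked by {V4}):
  P1: blocked at fork node V4 ∈ conditioning set.
{V4} satisfies the backdoor criterion.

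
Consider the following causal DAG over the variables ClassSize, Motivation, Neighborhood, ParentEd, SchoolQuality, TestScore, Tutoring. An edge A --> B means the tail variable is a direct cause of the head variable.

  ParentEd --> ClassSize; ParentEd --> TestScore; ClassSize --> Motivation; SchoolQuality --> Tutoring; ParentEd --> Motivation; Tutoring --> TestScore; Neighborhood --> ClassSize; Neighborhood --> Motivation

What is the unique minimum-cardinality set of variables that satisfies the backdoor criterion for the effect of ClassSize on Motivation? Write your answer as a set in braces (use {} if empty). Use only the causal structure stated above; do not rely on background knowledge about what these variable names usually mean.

{Neighborhood, ParentEd}

Variables eligible for adjustment (non-descendants of ClassSize, excluding ClassSize and Motivation): {Neighborhood, ParentEd, SchoolQuality, TestScore, Tutoring}.
Backdoor paths from ClassSize to Motivation:
  P1: ClassSize <- ParentEd -> Motivation
  P2: ClassSize <- Neighborhood -> Motivation
The empty set is not sufficient: P1 (ClassSize <- ParentEd -> Motivation) has no collider blocking it and no conditioned non-collider, so it is open.
Try {Neighborhood, ParentEd}:
  P1: blocked at fork node ParentEd ∈ conditioning set.
  P2: blocked at fork node Neighborhood ∈ conditioning set.
{Neighborhood, ParentEd} contains no descendant of ClassSize and blocks every backdoor path.
Every element of {Neighborhood, ParentEd} is needed (dropping Neighborhood leaves P2 open; dropping ParentEd leaves P1 open), so no proper subset is valid.
Among all size-2 subsets of the eligible variables, only {Neighborhood, ParentEd} blocks every backdoor path, so it is the unique smallest valid adjustment set.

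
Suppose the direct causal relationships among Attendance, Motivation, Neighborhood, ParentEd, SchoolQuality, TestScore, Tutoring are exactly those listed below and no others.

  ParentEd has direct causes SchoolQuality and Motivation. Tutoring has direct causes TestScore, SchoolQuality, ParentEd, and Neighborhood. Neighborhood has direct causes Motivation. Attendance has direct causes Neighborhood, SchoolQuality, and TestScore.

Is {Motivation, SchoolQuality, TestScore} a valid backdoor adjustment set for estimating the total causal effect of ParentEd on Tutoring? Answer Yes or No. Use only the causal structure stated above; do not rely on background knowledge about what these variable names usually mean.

Yes

Backdoor paths from ParentEd to Tutoring (paths whose first edge points into ParentEd):
  P1: ParentEd <- SchoolQuality -> Tutoring
  P2: ParentEd <- SchoolQuality -> Attendance <- Neighborhood -> Tutoring
  P3: ParentEd <- SchoolQuality -> Attendance <- TestScore -> Tutoring
  P4: ParentEd <- Motivation -> Neighborhood -> Tutoring
  P5: ParentEd <- Motivation -> Neighborhood -> Attendance <- SchoolQuality -> Tutoring
  P6: ParentEd <- Motivation -> Neighborhood -> Attendance <- TestScore -> Tutoring
Condition 1 (no descendant of ParentEd in the set): holds — descendants of ParentEd are {Tutoring}; none are in {Motivation, SchoolQuality, TestScore}.
Condition 2 (every backdoor path blocked by {Motivation, SchoolQuality, TestScore}):
  P1: blocked at fork node SchoolQuality ∈ conditioning set.
  P2: blocked at fork node SchoolQuality ∈ conditioning set.
  P3: blocked at fork node SchoolQuality ∈ conditioning set.
  P4: blocked at fork node Motivation ∈ conditioning set.
  P5: blocked at fork node Motivation ∈ conditioning set.
  P6: blocked at fork node Motivation ∈ conditioning set.
{Motivation, SchoolQuality, TestScore} satisfies the backdoor criterion.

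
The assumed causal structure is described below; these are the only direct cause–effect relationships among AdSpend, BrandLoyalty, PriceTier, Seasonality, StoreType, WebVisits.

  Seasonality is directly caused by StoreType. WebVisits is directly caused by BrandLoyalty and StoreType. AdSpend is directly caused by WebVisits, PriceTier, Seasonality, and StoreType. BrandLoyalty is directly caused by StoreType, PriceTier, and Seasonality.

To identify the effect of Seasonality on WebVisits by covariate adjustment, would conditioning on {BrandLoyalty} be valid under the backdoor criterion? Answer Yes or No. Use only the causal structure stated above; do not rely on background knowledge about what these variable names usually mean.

No

Backdoor paths from Seasonality to WebVisits (paths whose first edge points into Seasonality):
  P1: Seasonality <- StoreType -> BrandLoyalty <- PriceTier -> AdSpend <- WebVisits
  P2: Seasonality <- StoreType -> BrandLoyalty -> WebVisits
  P3: Seasonality <- StoreType -> WebVisits
  P4: Seasonality <- StoreType -> AdSpend <- PriceTier -> BrandLoyalty -> WebVisits
  P5: Seasonality <- StoreType -> AdSpend <- WebVisits
Condition 1 (no descendant of Seasonality in the set): FAILS — BrandLoyalty is a descendant of Seasonality.
Condition 2 (every backdoor path blocked by {BrandLoyalty}):
  P1: blocked at collider AdSpend (neither it nor any descendant is in the conditioning set).
  P2: blocked at chain node BrandLoyalty ∈ conditioning set.
  P3: open — no interior node is in the conditioning set.
  P4: blocked at collider AdSpend (neither it nor any descendant is in the conditioning set).
  P5: blocked at collider AdSpend (neither it nor any descendant is in the conditioning set).
{BrandLoyalty} does not satisfy the backdoor criterion.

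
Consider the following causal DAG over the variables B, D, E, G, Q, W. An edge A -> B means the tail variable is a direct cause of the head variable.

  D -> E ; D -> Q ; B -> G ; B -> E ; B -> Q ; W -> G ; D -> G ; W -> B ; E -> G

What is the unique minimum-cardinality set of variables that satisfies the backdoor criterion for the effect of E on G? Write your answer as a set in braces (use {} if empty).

Variables eligible for adjustment (non-descendants of E, excluding E and G): {B, D, Q, W}.
Backdoor paths from E to G:
  P1: E <- B <- W -> G
  P2: E <- B -> G
  P3: E <- B -> Q <- D -> G
  P4: E <- D -> G
  P5: E <- D -> Q <- B <- W -> G
  P6: E <- D -> Q <- B -> G
The empty set is not sufficient: P1 (E <- B <- W -> G) has no collider blocking it and no conditioned non-collider, so it is open.
Try {B, D}:
  P1: blocked at chain node B ∈ conditioning set.
  P2: blocked at fork node B ∈ conditioning set.
  P3: blocked at fork node B ∈ conditioning set.
  P4: blocked at fork node D ∈ conditioning set.
  P5: blocked at fork node D ∈ conditioning set.
  P6: blocked at fork node D ∈ conditioning set.
{B, D} contains no descendant of E and blocks every backdoor path.
Every element of {B, D} is needed (dropping B leaves P1 open; dropping D leaves P4 open), so no proper subset is valid.
Among all size-2 subsets of the eligible variables, only {B, D} blocks every backdoor path, so it is the unique smallest valid adjustment set.

{B, D}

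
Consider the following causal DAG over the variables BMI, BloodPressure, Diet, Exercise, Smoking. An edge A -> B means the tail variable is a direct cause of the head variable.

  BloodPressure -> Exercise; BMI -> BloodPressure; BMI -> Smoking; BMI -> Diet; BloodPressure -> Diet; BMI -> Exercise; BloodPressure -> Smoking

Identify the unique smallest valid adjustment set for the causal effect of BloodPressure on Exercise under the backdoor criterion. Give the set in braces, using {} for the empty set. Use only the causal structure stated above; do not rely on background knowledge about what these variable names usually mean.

Variables eligible for adjustment (non-descendants of BloodPressure, excluding BloodPressure and Exercise): {BMI}.
Backdoor paths from BloodPressure to Exercise:
  P1: BloodPressure <- BMI -> Exercise
The empty set is not sufficient: P1 (BloodPressure <- BMI -> Exercise) has no collider blocking it and no conditioned non-collider, so it is open.
Try {BMI}:
  P1: blocked at fork node BMI ∈ conditioning set.
{BMI} contains no descendant of BloodPressure and blocks every backdoor path.
{BMI} is the unique smallest valid adjustment set.

{BMI}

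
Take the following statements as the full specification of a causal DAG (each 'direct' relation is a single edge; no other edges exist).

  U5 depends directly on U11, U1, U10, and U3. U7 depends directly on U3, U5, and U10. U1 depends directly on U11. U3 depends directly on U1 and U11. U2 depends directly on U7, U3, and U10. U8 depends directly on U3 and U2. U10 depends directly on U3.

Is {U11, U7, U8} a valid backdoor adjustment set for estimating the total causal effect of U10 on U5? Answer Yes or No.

Backdoor paths from U10 to U5 (paths whose first edge points into U10):
  P1: U10 <- U3 <- U11 -> U1 -> U5
  P2: U10 <- U3 <- U11 -> U5
  P3: U10 <- U3 <- U1 <- U11 -> U5
  P4: U10 <- U3 <- U1 -> U5
  P5: U10 <- U3 -> U5
  P6: U10 <- U3 -> U7 <- U5
  P7: U10 <- U3 -> U2 <- U7 <- U5
  P8: U10 <- U3 -> U8 <- U2 <- U7 <- U5
Condition 1 (no descendant of U10 in the set): FAILS — U7 and U8 are descendants of U10.
Condition 2 (every backdoor path blocked by {U11, U7, U8}):
  P1: blocked at fork node U11 ∈ conditioning set.
  P2: blocked at fork node U11 ∈ conditioning set.
  P3: blocked at fork node U11 ∈ conditioning set.
  P4: open — no interior node is in the conditioning set.
  P5: open — no interior node is in the conditioning set.
  P6: open — collider(s) U7 are conditioned on (or have a conditioned descendant) and no non-collider on the path is in the set.
  P7: blocked at chain node U7 ∈ conditioning set.
  P8: blocked at chain node U7 ∈ conditioning set.
{U11, U7, U8} does not satisfy the backdoor criterion.

No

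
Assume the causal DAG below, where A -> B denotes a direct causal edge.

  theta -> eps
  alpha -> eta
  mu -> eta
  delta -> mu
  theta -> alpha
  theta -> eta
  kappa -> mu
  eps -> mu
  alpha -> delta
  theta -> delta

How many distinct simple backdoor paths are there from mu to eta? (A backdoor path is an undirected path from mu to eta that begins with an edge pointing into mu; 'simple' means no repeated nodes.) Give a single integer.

7

A backdoor path from mu to eta is any simple undirected path whose first edge points into mu (i.e. leaves mu via a parent).
Parents of mu: {delta, eps, kappa}.
Enumerating:
  P1: mu <- delta <- theta -> alpha -> eta
  P2: mu <- delta <- theta -> eta
  P3: mu <- delta <- alpha <- theta -> eta
  P4: mu <- delta <- alpha -> eta
  P5: mu <- eps <- theta -> alpha -> eta
  P6: mu <- eps <- theta -> delta <- alpha -> eta
  P7: mu <- eps <- theta -> eta
That exhausts the simple backdoor paths. Count: 7.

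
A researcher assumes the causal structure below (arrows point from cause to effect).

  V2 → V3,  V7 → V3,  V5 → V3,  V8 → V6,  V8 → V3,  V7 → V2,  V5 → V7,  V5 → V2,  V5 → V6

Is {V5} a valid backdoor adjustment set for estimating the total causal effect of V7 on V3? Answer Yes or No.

Backdoor paths from V7 to V3 (paths whose first edge points into V7):
  P1: V7 <- V5 -> V2 -> V3
  P2: V7 <- V5 -> V3
  P3: V7 <- V5 -> V6 <- V8 -> V3
Condition 1 (no descendant of V7 in the set): holds — descendants of V7 are {V2, V3}; none are in {V5}.
Condition 2 (every backdoor path blocked by {V5}):
  P1: blocked at fork node V5 ∈ conditioning set.
  P2: blocked at fork node V5 ∈ conditioning set.
  P3: blocked at fork node V5 ∈ conditioning set.
{V5} satisfies the backdoor criterion.

Yes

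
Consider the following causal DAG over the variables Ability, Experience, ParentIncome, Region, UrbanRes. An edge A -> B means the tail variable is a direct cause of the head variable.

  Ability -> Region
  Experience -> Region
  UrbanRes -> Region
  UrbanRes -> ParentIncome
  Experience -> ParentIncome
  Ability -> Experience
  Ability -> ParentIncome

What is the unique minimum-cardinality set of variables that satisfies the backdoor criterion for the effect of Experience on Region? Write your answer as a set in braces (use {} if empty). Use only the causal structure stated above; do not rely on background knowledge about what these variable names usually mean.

Variables eligible for adjustment (non-descendants of Experience, excluding Experience and Region): {Ability, UrbanRes}.
Backdoor paths from Experience to Region:
  P1: Experience <- Ability -> Region
  P2: Experience <- Ability -> ParentIncome <- UrbanRes -> Region
The empty set is not sufficient: P1 (Experience <- Ability -> Region) has no collider blocking it and no conditioned non-collider, so it is open.
Try {Ability}:
  P1: blocked at fork node Ability ∈ conditioning set.
  P2: blocked at fork node Ability ∈ conditioning set.
{Ability} contains no descendant of Experience and blocks every backdoor path.
No other singleton works — e.g. {UrbanRes} leaves P1 open — so {Ability} is the unique smallest valid adjustment set.

{Ability}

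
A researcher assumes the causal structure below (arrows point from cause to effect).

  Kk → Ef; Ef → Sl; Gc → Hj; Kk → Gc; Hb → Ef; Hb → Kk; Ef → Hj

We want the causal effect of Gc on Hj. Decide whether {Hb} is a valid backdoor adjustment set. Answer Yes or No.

No

Backdoor paths from Gc to Hj (paths whose first edge points into Gc):
  P1: Gc <- Kk <- Hb -> Ef -> Hj
  P2: Gc <- Kk -> Ef -> Hj
Condition 1 (no descendant of Gc in the set): holds — descendants of Gc are {Hj}; none are in {Hb}.
Condition 2 (every backdoor path blocked by {Hb}):
  P1: blocked at fork node Hb ∈ conditioning set.
  P2: open — no interior node is in the conditioning set.
{Hb} does not satisfy the backdoor criterion.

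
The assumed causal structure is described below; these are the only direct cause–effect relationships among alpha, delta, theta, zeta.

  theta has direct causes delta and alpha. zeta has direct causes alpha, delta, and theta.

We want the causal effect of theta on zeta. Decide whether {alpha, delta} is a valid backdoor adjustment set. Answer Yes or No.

Yes

Backdoor paths from theta to zeta (paths whose first edge points into theta):
  P1: theta <- delta -> zeta
  P2: theta <- alpha -> zeta
Condition 1 (no descendant of theta in the set): holds — descendants of theta are {zeta}; none are in {alpha, delta}.
Condition 2 (every backdoor path blocked by {alpha, delta}):
  P1: blocked at fork node delta ∈ conditioning set.
  P2: blocked at fork node alpha ∈ conditioning set.
{alpha, delta} satisfies the backdoor criterion.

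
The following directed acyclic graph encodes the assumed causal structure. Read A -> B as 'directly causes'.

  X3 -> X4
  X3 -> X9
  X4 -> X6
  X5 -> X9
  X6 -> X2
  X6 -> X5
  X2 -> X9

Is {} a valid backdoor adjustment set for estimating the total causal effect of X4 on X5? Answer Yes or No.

Yes

Backdoor paths from X4 to X5 (paths whose first edge points into X4):
  P1: X4 <- X3 -> X9 <- X5
  P2: X4 <- X3 -> X9 <- X2 <- X6 -> X5
Condition 1 (no descendant of X4 in the set): holds — descendants of X4 are {X2, X5, X6, X9}; none are in {}.
Condition 2 (every backdoor path blocked by {}):
  P1: blocked at collider X9 (neither it nor any descendant is in the conditioning set).
  P2: blocked at collider X9 (neither it nor any descendant is in the conditioning set).
{} satisfies the backdoor criterion.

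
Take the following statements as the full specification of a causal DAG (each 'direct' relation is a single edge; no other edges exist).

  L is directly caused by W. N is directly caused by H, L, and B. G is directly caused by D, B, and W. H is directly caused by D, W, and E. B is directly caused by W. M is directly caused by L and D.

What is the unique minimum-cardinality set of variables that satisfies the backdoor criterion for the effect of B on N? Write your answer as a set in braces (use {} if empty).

Variables eligible for adjustment (non-descendants of B, excluding B and N): {D, E, H, L, M, W}.
Backdoor paths from B to N:
  P1: B <- W -> L -> N
  P2: B <- W -> L -> M <- D -> H -> N
  P3: B <- W -> H <- D -> M <- L -> N
  P4: B <- W -> H -> N
  P5: B <- W -> G <- D -> H -> N
  P6: B <- W -> G <- D -> M <- L -> N
The empty set is not sufficient: P1 (B <- W -> L -> N) has no collider blocking it and no conditioned non-collider, so it is open.
Try {W}:
  P1: blocked at fork node W ∈ conditioning set.
  P2: blocked at fork node W ∈ conditioning set.
  P3: blocked at fork node W ∈ conditioning set.
  P4: blocked at fork node W ∈ conditioning set.
  P5: blocked at fork node W ∈ conditioning set.
  P6: blocked at fork node W ∈ conditioning set.
{W} contains no descendant of B and blocks every backdoor path.
No other singleton works — e.g. {D} leaves P1 open — so {W} is the unique smallest valid adjustment set.

{W}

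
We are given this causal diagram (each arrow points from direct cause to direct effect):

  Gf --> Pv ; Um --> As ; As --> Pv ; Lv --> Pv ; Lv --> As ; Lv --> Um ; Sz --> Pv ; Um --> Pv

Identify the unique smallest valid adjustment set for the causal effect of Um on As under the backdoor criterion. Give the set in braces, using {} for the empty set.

Variables eligible for adjustment (non-descendants of Um, excluding Um and As): {Gf, Lv, Sz}.
Backdoor paths from Um to As:
  P1: Um <- Lv -> As
  P2: Um <- Lv -> Pv <- As
The empty set is not sufficient: P1 (Um <- Lv -> As) has no collider blocking it and no conditioned non-collider, so it is open.
Try {Lv}:
  P1: blocked at fork node Lv ∈ conditioning set.
  P2: blocked at fork node Lv ∈ conditioning set.
{Lv} contains no descendant of Um and blocks every backdoor path.
No other singleton works — e.g. {Sz} leaves P1 open — so {Lv} is the unique smallest valid adjustment set.

{Lv}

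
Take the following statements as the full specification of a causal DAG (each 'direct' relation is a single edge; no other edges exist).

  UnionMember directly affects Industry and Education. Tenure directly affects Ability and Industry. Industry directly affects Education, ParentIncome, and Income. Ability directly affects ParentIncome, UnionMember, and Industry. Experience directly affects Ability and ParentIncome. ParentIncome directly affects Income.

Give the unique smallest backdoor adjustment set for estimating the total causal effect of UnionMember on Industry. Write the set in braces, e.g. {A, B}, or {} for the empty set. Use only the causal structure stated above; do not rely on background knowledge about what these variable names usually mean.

{Ability}

Variables eligible for adjustment (non-descendants of UnionMember, excluding UnionMember and Industry): {Ability, Experience, Tenure}.
Backdoor paths from UnionMember to Industry:
  P1: UnionMember <- Ability <- Experience -> ParentIncome <- Industry
  P2: UnionMember <- Ability <- Experience -> ParentIncome -> Income <- Industry
  P3: UnionMember <- Ability <- Tenure -> Industry
  P4: UnionMember <- Ability -> Industry
  P5: UnionMember <- Ability -> ParentIncome <- Industry
  P6: UnionMember <- Ability -> ParentIncome -> Income <- Industry
The empty set is not sufficient: P3 (UnionMember <- Ability <- Tenure -> Industry) has no collider blocking it and no conditioned non-collider, so it is open.
Try {Ability}:
  P1: blocked at chain node Ability ∈ conditioning set.
  P2: blocked at chain node Ability ∈ conditioning set.
  P3: blocked at chain node Ability ∈ conditioning set.
  P4: blocked at fork node Ability ∈ conditioning set.
  P5: blocked at fork node Ability ∈ conditioning set.
  P6: blocked at fork node Ability ∈ conditioning set.
{Ability} contains no descendant of UnionMember and blocks every backdoor path.
No other singleton works — e.g. {Experience} leaves P3 open — so {Ability} is the unique smallest valid adjustment set.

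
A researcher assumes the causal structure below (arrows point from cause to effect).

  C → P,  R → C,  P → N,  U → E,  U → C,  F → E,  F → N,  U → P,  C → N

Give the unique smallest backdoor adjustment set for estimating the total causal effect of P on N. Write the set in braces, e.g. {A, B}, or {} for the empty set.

Variables eligible for adjustment (non-descendants of P, excluding P and N): {C, E, F, R, U}.
Backdoor paths from P to N:
  P1: P <- U -> C -> N
  P2: P <- U -> E <- F -> N
  P3: P <- C <- U -> E <- F -> N
  P4: P <- C -> N
The empty set is not sufficient: P1 (P <- U -> C -> N) has no collider blocking it and no conditioned non-collider, so it is open.
Try {C}:
  P1: blocked at chain node C ∈ conditioning set.
  P2: blocked at collider E (neither it nor any descendant is in the conditioning set).
  P3: blocked at chain node C ∈ conditioning set.
  P4: blocked at fork node C ∈ conditioning set.
{C} contains no descendant of P and blocks every backdoor path.
No other singleton works — e.g. {R} leaves P1 open — so {C} is the unique smallest valid adjustment set.

{C}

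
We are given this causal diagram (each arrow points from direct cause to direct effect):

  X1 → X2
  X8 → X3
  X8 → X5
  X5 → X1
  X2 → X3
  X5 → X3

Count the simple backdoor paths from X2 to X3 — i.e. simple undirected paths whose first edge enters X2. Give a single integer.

2

A backdoor path from X2 to X3 is any simple undirected path whose first edge points into X2 (i.e. leaves X2 via a parent).
Parents of X2: {X1}.
Enumerating:
  P1: X2 <- X1 <- X5 <- X8 -> X3
  P2: X2 <- X1 <- X5 -> X3
That exhausts the simple backdoor paths. Count: 2.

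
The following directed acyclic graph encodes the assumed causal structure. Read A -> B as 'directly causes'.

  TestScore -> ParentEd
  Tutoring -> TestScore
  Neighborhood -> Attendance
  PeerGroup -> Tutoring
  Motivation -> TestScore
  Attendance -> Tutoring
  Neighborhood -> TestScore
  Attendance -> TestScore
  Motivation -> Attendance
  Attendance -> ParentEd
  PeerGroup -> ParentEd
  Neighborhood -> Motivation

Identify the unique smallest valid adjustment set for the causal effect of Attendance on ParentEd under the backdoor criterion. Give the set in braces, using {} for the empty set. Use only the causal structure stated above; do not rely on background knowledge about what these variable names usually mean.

{Motivation, Neighborhood}

Variables eligible for adjustment (non-descendants of Attendance, excluding Attendance and ParentEd): {Motivation, Neighborhood, PeerGroup}.
Backdoor paths from Attendance to ParentEd:
  P1: Attendance <- Neighborhood -> Motivation -> TestScore <- Tutoring <- PeerGroup -> ParentEd
  P2: Attendance <- Neighborhood -> Motivation -> TestScore -> ParentEd
  P3: Attendance <- Neighborhood -> TestScore <- Tutoring <- PeerGroup -> ParentEd
  P4: Attendance <- Neighborhood -> TestScore -> ParentEd
  P5: Attendance <- Motivation <- Neighborhood -> TestScore <- Tutoring <- PeerGroup -> ParentEd
  P6: Attendance <- Motivation <- Neighborhood -> TestScore -> ParentEd
  P7: Attendance <- Motivation -> TestScore <- Tutoring <- PeerGroup -> ParentEd
  P8: Attendance <- Motivation -> TestScore -> ParentEd
The empty set is not sufficient: P2 (Attendance <- Neighborhood -> Motivation -> TestScore -> ParentEd) has no collider blocking it and no conditioned non-collider, so it is open.
Try {Motivation, Neighborhood}:
  P1: blocked at fork node Neighborhood ∈ conditioning set.
  P2: blocked at fork node Neighborhood ∈ conditioning set.
  P3: blocked at fork node Neighborhood ∈ conditioning set.
  P4: blocked at fork node Neighborhood ∈ conditioning set.
  P5: blocked at chain node Motivation ∈ conditioning set.
  P6: blocked at chain node Motivation ∈ conditioning set.
  P7: blocked at fork node Motivation ∈ conditioning set.
  P8: blocked at fork node Motivation ∈ conditioning set.
{Motivation, Neighborhood} contains no descendant of Attendance and blocks every backdoor path.
Every element of {Motivation, Neighborhood} is needed (dropping Motivation leaves P8 open; dropping Neighborhood leaves P4 open), so no proper subset is valid.
Among all size-2 subsets of the eligible variables, only {Motivation, Neighborhood} blocks every backdoor path, so it is the unique smallest valid adjustment set.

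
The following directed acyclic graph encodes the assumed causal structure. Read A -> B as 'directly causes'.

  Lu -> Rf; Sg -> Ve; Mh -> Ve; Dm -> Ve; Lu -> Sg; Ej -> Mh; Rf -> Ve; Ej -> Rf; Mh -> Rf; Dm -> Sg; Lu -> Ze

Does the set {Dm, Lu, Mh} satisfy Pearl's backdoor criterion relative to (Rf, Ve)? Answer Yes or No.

Yes

Backdoor paths from Rf to Ve (paths whose first edge points into Rf):
  P1: Rf <- Ej -> Mh -> Ve
  P2: Rf <- Lu -> Sg <- Dm -> Ve
  P3: Rf <- Lu -> Sg -> Ve
  P4: Rf <- Mh -> Ve
Condition 1 (no descendant of Rf in the set): holds — descendants of Rf are {Ve}; none are in {Dm, Lu, Mh}.
Condition 2 (every backdoor path blocked by {Dm, Lu, Mh}):
  P1: blocked at chain node Mh ∈ conditioning set.
  P2: blocked at fork node Lu ∈ conditioning set.
  P3: blocked at fork node Lu ∈ conditioning set.
  P4: blocked at fork node Mh ∈ conditioning set.
{Dm, Lu, Mh} satisfies the backdoor criterion.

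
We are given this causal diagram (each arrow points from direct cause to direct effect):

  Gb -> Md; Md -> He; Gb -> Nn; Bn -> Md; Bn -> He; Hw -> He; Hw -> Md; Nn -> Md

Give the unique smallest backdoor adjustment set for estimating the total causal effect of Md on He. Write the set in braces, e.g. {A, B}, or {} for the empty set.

Variables eligible for adjustment (non-descendants of Md, excluding Md and He): {Bn, Gb, Hw, Nn}.
Backdoor paths from Md to He:
  P1: Md <- Hw -> He
  P2: Md <- Bn -> He
The empty set is not sufficient: P1 (Md <- Hw -> He) has no collider blocking it and no conditioned non-collider, so it is open.
Try {Bn, Hw}:
  P1: blocked at fork node Hw ∈ conditioning set.
  P2: blocked at fork node Bn ∈ conditioning set.
{Bn, Hw} contains no descendant of Md and blocks every backdoor path.
Every element of {Bn, Hw} is needed (dropping Bn leaves P2 open; dropping Hw leaves P1 open), so no proper subset is valid.
Among all size-2 subsets of the eligible variables, only {Bn, Hw} blocks every backdoor path, so it is the unique smallest valid adjustment set.

{Bn, Hw}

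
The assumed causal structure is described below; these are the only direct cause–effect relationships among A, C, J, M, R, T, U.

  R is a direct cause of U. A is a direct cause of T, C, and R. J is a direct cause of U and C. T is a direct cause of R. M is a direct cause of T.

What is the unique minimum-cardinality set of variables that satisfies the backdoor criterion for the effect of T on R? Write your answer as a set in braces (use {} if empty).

{A}

Variables eligible for adjustment (non-descendants of T, excluding T and R): {A, C, J, M}.
Backdoor paths from T to R:
  P1: T <- A -> C <- J -> U <- R
  P2: T <- A -> R
The empty set is not sufficient: P2 (T <- A -> R) has no collider blocking it and no conditioned non-collider, so it is open.
Try {A}:
  P1: blocked at fork node A ∈ conditioning set.
  P2: blocked at fork node A ∈ conditioning set.
{A} contains no descendant of T and blocks every backdoor path.
No other singleton works — e.g. {M} leaves P2 open — so {A} is the unique smallest valid adjustment set.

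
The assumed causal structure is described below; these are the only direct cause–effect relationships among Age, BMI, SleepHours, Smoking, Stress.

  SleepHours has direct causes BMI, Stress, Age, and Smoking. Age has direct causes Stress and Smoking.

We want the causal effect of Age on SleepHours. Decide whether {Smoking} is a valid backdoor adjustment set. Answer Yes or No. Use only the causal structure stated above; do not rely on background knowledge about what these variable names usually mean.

Backdoor paths from Age to SleepHours (paths whose first edge points into Age):
  P1: Age <- Smoking -> SleepHours
  P2: Age <- Stress -> SleepHours
Condition 1 (no descendant of Age in the set): holds — descendants of Age are {SleepHours}; none are in {Smoking}.
Condition 2 (every backdoor path blocked by {Smoking}):
  P1: blocked at fork node Smoking ∈ conditioning set.
  P2: open — no interior node is in the conditioning set.
{Smoking} does not satisfy the backdoor criterion.

No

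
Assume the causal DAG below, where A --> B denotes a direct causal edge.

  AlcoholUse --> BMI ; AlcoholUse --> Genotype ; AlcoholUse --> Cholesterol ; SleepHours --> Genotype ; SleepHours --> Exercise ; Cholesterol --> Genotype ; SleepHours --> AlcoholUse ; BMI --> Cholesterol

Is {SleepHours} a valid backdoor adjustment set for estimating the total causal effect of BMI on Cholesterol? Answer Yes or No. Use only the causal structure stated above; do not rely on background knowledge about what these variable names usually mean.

Backdoor paths from BMI to Cholesterol (paths whose first edge points into BMI):
  P1: BMI <- AlcoholUse <- SleepHours -> Genotype <- Cholesterol
  P2: BMI <- AlcoholUse -> Cholesterol
  P3: BMI <- AlcoholUse -> Genotype <- Cholesterol
Condition 1 (no descendant of BMI in the set): holds — descendants of BMI are {Cholesterol, Genotype}; none are in {SleepHours}.
Condition 2 (every backdoor path blocked by {SleepHours}):
  P1: blocked at fork node SleepHours ∈ conditioning set.
  P2: open — no interior node is in the conditioning set.
  P3: blocked at collider Genotype (neither it nor any descendant is in the conditioning set).
{SleepHours} does not satisfy the backdoor criterion.

No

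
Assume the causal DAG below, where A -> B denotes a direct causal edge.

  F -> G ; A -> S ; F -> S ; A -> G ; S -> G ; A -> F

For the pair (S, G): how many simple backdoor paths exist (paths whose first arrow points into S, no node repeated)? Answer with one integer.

A backdoor path from S to G is any simple undirected path whose first edge points into S (i.e. leaves S via a parent).
Parents of S: {A, F}.
Enumerating:
  P1: S <- A -> F -> G
  P2: S <- A -> G
  P3: S <- F <- A -> G
  P4: S <- F -> G
That exhausts the simple backdoor paths. Count: 4.

4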